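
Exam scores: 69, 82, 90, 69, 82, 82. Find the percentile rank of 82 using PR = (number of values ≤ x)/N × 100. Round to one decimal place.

83.3

N = 6.
Strictly below 82: 2. Equal to 82: 3.
PR = 5/6 × 100 = 83.3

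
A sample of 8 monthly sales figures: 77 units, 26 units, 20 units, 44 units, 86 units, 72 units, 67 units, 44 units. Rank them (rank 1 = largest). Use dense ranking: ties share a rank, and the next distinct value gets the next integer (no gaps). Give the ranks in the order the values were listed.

Sorted (descending): 86, 77, 72, 67, 44, 44, 26, 20
The 2 values of 44 share dense rank 5.
Remaining distinct values take the next consecutive integers.

2, 6, 7, 5, 1, 3, 4, 5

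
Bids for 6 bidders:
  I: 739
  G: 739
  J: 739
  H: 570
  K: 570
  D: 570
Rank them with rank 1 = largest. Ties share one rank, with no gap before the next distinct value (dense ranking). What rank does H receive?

Sorted (descending): 739, 739, 739, 570, 570, 570
The 3 values of 739 share dense rank 1.
The 3 values of 570 share dense rank 2.
H has value 570 → rank 2.

2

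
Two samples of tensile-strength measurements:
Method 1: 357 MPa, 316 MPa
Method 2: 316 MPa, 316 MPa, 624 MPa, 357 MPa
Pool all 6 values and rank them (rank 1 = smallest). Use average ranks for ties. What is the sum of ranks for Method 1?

6.5

Sorted (ascending): 316, 316, 316, 357, 357, 624
The 3 values of 316 occupy positions 1–3 → average rank 2.
The 2 values of 357 occupy positions 4–5 → average rank (4+5)/2 = 4.5.
Method 1 values → pooled ranks: 357→4.5, 316→2
Rank sum = 4.5 + 2 = 6.5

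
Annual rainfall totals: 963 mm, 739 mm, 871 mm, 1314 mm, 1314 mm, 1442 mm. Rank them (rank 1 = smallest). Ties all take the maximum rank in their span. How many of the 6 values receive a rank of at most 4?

3

Sorted (ascending): 739, 871, 963, 1314, 1314, 1442
The 2 values of 1314 occupy positions 4–5 → each gets rank 5.
Ranks ≤ 4: {1, 2, 3} → 3 values.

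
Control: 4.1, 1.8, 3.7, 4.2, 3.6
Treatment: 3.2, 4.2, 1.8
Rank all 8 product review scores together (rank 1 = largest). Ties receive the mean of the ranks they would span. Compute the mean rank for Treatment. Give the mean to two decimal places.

5.00

Sorted (descending): 4.2, 4.2, 4.1, 3.7, 3.6, 3.2, 1.8, 1.8
The 2 values of 4.2 occupy positions 1–2 → average rank (1+2)/2 = 1.5.
The 2 values of 1.8 occupy positions 7–8 → average rank (7+8)/2 = 7.5.
Treatment values → pooled ranks: 3.2→6, 4.2→1.5, 1.8→7.5
Mean rank = (6 + 1.5 + 7.5) / 3 = 5.00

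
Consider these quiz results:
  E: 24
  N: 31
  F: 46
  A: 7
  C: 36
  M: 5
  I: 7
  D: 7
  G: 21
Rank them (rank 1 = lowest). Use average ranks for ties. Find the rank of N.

Sorted (ascending): 5, 7, 7, 7, 21, 24, 31, 36, 46
The 3 values of 7 occupy positions 2–4 → average rank 3.
N has value 31 → rank 7.

7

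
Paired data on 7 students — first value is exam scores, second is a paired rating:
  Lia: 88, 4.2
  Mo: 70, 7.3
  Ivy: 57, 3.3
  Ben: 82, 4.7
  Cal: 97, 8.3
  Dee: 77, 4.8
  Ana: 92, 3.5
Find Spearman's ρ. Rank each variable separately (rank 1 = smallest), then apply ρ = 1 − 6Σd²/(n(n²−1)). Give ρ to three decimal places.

Ranks of variable 1: 5, 2, 1, 4, 7, 3, 6
Ranks of variable 2: 3, 6, 1, 4, 7, 5, 2
d = r₁ − r₂: 2, -4, 0, 0, 0, -2, 4
d²: 4, 16, 0, 0, 0, 4, 16; Σd² = 40
ρ = 1 − 6·40/(7·48) = 1 − 240/336 = 0.286

0.286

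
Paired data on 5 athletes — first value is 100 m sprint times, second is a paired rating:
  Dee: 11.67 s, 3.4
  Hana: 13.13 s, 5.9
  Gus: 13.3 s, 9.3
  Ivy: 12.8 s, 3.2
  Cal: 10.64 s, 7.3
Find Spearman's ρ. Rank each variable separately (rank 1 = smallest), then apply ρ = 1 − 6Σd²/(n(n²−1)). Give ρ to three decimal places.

Ranks of variable 1: 2, 4, 5, 3, 1
Ranks of variable 2: 2, 3, 5, 1, 4
d = r₁ − r₂: 0, 1, 0, 2, -3
d²: 0, 1, 0, 4, 9; Σd² = 14
ρ = 1 − 6·14/(5·24) = 1 − 84/120 = 0.300

0.300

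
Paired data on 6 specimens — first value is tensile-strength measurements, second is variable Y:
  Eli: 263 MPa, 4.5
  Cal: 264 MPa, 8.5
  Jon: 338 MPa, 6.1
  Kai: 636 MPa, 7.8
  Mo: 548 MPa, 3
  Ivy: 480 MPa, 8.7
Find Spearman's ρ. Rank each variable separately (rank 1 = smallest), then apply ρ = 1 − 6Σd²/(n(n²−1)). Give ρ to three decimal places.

0.029

Ranks of variable 1: 1, 2, 3, 6, 5, 4
Ranks of variable 2: 2, 5, 3, 4, 1, 6
d = r₁ − r₂: -1, -3, 0, 2, 4, -2
d²: 1, 9, 0, 4, 16, 4; Σd² = 34
ρ = 1 − 6·34/(6·35) = 1 − 204/210 = 0.029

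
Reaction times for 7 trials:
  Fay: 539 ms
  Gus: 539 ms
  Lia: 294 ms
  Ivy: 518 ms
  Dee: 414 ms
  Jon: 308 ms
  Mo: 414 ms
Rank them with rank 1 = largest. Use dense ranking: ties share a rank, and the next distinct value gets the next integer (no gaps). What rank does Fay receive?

1

Sorted (descending): 539, 539, 518, 414, 414, 308, 294
The 2 values of 539 share dense rank 1.
The 2 values of 414 share dense rank 3.
Remaining distinct values take the next consecutive integers.
Fay has value 539 ms → rank 1.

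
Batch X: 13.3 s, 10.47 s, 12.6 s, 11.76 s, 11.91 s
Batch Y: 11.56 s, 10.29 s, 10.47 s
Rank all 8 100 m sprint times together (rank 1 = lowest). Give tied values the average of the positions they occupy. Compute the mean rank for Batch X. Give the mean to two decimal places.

5.70

Sorted (ascending): 10.29, 10.47, 10.47, 11.56, 11.76, 11.91, 12.6, 13.3
The 2 values of 10.47 occupy positions 2–3 → average rank (2+3)/2 = 2.5.
Batch X values → pooled ranks: 13.3→8, 10.47→2.5, 12.6→7, 11.76→5, 11.91→6
Mean rank = (8 + 2.5 + 7 + 5 + 6) / 5 = 5.70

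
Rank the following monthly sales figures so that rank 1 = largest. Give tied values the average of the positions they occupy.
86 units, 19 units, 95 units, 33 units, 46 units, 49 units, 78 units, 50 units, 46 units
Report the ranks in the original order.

Sorted (descending): 95, 86, 78, 50, 49, 46, 46, 33, 19
The 2 values of 46 occupy positions 6–7 → average rank (6+7)/2 = 6.5.

2, 9, 1, 8, 6.5, 5, 3, 4, 6.5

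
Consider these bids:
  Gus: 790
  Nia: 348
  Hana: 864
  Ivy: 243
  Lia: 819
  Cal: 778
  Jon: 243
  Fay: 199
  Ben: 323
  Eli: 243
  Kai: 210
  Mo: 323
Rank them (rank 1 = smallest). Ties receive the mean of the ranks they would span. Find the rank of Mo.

Sorted (ascending): 199, 210, 243, 243, 243, 323, 323, 348, 778, 790, 819, 864
The 3 values of 243 occupy positions 3–5 → average rank 4.
The 2 values of 323 occupy positions 6–7 → average rank (6+7)/2 = 6.5.
Mo has value 323 → rank 6.5.

6.5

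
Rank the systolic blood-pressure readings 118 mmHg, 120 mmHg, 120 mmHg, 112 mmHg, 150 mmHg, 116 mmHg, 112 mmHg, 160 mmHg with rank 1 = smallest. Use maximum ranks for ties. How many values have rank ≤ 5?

4

Sorted (ascending): 112, 112, 116, 118, 120, 120, 150, 160
The 2 values of 112 occupy positions 1–2 → each gets rank 2.
The 2 values of 120 occupy positions 5–6 → each gets rank 6.
Ranks ≤ 5: {2, 2, 3, 4} → 4 values.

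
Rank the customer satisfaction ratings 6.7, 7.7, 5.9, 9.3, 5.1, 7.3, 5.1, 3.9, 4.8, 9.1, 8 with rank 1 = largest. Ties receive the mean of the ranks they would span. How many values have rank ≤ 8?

Sorted (descending): 9.3, 9.1, 8, 7.7, 7.3, 6.7, 5.9, 5.1, 5.1, 4.8, 3.9
The 2 values of 5.1 occupy positions 8–9 → average rank (8+9)/2 = 8.5.
Ranks ≤ 8: {1, 2, 3, 4, 5, 6, 7} → 7 values.

7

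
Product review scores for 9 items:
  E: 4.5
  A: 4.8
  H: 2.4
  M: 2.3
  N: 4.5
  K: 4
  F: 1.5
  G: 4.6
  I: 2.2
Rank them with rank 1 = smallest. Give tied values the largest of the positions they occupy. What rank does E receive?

Sorted (ascending): 1.5, 2.2, 2.3, 2.4, 4, 4.5, 4.5, 4.6, 4.8
The 2 values of 4.5 occupy positions 6–7 → each gets rank 7.
E has value 4.5 → rank 7.

7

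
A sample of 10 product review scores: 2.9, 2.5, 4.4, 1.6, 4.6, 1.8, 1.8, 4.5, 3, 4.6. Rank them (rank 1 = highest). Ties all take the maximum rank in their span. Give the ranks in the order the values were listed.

6, 7, 4, 10, 2, 9, 9, 3, 5, 2

Sorted (descending): 4.6, 4.6, 4.5, 4.4, 3, 2.9, 2.5, 1.8, 1.8, 1.6
The 2 values of 4.6 occupy positions 1–2 → each gets rank 2.
The 2 values of 1.8 occupy positions 8–9 → each gets rank 9.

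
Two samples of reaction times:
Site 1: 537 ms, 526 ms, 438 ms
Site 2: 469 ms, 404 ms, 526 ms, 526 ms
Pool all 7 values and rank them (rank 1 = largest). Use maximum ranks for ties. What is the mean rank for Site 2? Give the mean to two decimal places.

5.00

Sorted (descending): 537, 526, 526, 526, 469, 438, 404
The 3 values of 526 occupy positions 2–4 → each gets rank 4.
Site 2 values → pooled ranks: 469→5, 404→7, 526→4, 526→4
Mean rank = (5 + 7 + 4 + 4) / 4 = 5.00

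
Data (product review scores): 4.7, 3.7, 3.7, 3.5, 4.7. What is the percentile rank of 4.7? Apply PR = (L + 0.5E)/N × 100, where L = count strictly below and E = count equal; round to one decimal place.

80.0

N = 5.
Strictly below 4.7: 3. Equal to 4.7: 2.
PR = (3 + 0.5·2)/5 × 100 = 80.0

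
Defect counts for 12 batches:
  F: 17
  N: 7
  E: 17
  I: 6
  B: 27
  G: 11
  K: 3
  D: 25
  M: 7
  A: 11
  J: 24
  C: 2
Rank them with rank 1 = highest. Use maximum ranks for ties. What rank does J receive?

3

Sorted (descending): 27, 25, 24, 17, 17, 11, 11, 7, 7, 6, 3, 2
The 2 values of 17 occupy positions 4–5 → each gets rank 5.
The 2 values of 11 occupy positions 6–7 → each gets rank 7.
The 2 values of 7 occupy positions 8–9 → each gets rank 9.
J has value 24 → rank 3.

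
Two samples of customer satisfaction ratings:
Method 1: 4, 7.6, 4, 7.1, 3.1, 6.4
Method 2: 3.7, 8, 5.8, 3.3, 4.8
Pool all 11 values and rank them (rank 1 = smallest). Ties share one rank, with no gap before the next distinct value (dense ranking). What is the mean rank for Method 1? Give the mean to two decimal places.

Sorted (ascending): 3.1, 3.3, 3.7, 4, 4, 4.8, 5.8, 6.4, 7.1, 7.6, 8
The 2 values of 4 share dense rank 4.
Remaining distinct values take the next consecutive integers.
Method 1 values → pooled ranks: 4→4, 7.6→9, 4→4, 7.1→8, 3.1→1, 6.4→7
Mean rank = (4 + 9 + 4 + 8 + 1 + 7) / 6 = 5.50

5.50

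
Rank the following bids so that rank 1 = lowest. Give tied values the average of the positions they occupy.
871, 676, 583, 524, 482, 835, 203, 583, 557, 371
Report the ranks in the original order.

Sorted (ascending): 203, 371, 482, 524, 557, 583, 583, 676, 835, 871
The 2 values of 583 occupy positions 6–7 → average rank (6+7)/2 = 6.5.

10, 8, 6.5, 4, 3, 9, 1, 6.5, 5, 2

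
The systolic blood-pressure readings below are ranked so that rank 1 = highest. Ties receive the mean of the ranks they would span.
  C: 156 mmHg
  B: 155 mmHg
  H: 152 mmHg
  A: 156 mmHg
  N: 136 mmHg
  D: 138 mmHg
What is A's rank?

1.5

Sorted (descending): 156, 156, 155, 152, 138, 136
The 2 values of 156 occupy positions 1–2 → average rank (1+2)/2 = 1.5.
A has value 156 mmHg → rank 1.5.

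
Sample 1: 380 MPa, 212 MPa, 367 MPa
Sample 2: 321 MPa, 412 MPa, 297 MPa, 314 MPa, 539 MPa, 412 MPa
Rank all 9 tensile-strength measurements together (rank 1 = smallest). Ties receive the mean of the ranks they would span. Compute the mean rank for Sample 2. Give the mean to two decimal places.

5.50

Sorted (ascending): 212, 297, 314, 321, 367, 380, 412, 412, 539
The 2 values of 412 occupy positions 7–8 → average rank (7+8)/2 = 7.5.
Sample 2 values → pooled ranks: 321→4, 412→7.5, 297→2, 314→3, 539→9, 412→7.5
Mean rank = (4 + 7.5 + 2 + 3 + 9 + 7.5) / 6 = 5.50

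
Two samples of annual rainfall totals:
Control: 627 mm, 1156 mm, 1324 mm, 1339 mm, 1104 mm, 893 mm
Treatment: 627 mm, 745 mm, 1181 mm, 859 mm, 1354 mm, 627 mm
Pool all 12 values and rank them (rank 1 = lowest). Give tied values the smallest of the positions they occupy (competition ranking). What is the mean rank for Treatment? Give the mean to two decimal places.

5.33

Sorted (ascending): 627, 627, 627, 745, 859, 893, 1104, 1156, 1181, 1324, 1339, 1354
The 3 values of 627 occupy positions 1–3 → each gets rank 1.
Treatment values → pooled ranks: 627→1, 745→4, 1181→9, 859→5, 1354→12, 627→1
Mean rank = (1 + 4 + 9 + 5 + 12 + 1) / 6 = 5.33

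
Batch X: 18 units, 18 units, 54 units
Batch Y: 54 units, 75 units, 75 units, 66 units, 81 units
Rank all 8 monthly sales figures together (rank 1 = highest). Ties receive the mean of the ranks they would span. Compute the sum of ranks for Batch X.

20.5

Sorted (descending): 81, 75, 75, 66, 54, 54, 18, 18
The 2 values of 75 occupy positions 2–3 → average rank (2+3)/2 = 2.5.
The 2 values of 54 occupy positions 5–6 → average rank (5+6)/2 = 5.5.
The 2 values of 18 occupy positions 7–8 → average rank (7+8)/2 = 7.5.
Batch X values → pooled ranks: 18→7.5, 18→7.5, 54→5.5
Rank sum = 7.5 + 7.5 + 5.5 = 20.5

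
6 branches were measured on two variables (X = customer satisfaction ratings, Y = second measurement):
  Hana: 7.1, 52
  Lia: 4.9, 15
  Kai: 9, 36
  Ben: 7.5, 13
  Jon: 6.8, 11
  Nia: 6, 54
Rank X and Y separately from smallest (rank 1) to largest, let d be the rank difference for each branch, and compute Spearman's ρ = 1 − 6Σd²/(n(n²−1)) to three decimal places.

-0.086

Ranks of variable 1: 4, 1, 6, 5, 3, 2
Ranks of variable 2: 5, 3, 4, 2, 1, 6
d = r₁ − r₂: -1, -2, 2, 3, 2, -4
d²: 1, 4, 4, 9, 4, 16; Σd² = 38
ρ = 1 − 6·38/(6·35) = 1 − 228/210 = -0.086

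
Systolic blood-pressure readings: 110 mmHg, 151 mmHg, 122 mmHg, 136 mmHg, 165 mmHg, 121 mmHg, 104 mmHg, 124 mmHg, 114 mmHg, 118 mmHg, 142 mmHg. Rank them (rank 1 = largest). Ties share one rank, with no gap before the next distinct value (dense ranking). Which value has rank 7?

121

Sorted (descending): 165, 151, 142, 136, 124, 122, 121, 118, 114, 110, 104
No ties — each value takes its position as its rank.
Rank 7 → value 121.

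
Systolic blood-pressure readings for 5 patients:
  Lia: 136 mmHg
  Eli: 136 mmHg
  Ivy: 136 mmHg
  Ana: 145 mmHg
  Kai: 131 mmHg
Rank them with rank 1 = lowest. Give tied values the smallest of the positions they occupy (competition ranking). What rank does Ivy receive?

Sorted (ascending): 131, 136, 136, 136, 145
The 3 values of 136 occupy positions 2–4 → each gets rank 2.
Ivy has value 136 mmHg → rank 2.

2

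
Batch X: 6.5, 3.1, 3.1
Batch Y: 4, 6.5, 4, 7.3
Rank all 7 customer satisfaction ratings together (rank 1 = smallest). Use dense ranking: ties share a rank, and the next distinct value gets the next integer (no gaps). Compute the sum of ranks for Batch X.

5

Sorted (ascending): 3.1, 3.1, 4, 4, 6.5, 6.5, 7.3
The 2 values of 3.1 share dense rank 1.
The 2 values of 4 share dense rank 2.
The 2 values of 6.5 share dense rank 3.
Remaining distinct values take the next consecutive integers.
Batch X values → pooled ranks: 6.5→3, 3.1→1, 3.1→1
Rank sum = 3 + 1 + 1 = 5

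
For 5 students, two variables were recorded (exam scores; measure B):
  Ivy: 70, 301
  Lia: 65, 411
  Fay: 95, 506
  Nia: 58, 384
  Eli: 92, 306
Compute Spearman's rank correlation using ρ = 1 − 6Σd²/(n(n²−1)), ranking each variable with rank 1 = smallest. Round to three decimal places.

0.200

Ranks of variable 1: 3, 2, 5, 1, 4
Ranks of variable 2: 1, 4, 5, 3, 2
d = r₁ − r₂: 2, -2, 0, -2, 2
d²: 4, 4, 0, 4, 4; Σd² = 16
ρ = 1 − 6·16/(5·24) = 1 − 96/120 = 0.200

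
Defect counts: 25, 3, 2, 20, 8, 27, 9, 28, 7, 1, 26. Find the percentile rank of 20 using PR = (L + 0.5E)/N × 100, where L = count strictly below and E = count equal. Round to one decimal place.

N = 11.
Strictly below 20: 6. Equal to 20: 1.
PR = (6 + 0.5·1)/11 × 100 = 59.1

59.1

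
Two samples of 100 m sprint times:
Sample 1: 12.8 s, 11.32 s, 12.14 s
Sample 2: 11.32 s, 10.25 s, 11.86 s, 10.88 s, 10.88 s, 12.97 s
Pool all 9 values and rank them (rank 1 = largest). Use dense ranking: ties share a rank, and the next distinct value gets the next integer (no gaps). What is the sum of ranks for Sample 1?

10

Sorted (descending): 12.97, 12.8, 12.14, 11.86, 11.32, 11.32, 10.88, 10.88, 10.25
The 2 values of 11.32 share dense rank 5.
The 2 values of 10.88 share dense rank 6.
Remaining distinct values take the next consecutive integers.
Sample 1 values → pooled ranks: 12.8→2, 11.32→5, 12.14→3
Rank sum = 2 + 5 + 3 = 10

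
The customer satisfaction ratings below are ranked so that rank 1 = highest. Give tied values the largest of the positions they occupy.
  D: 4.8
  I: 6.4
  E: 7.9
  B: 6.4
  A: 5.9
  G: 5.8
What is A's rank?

Sorted (descending): 7.9, 6.4, 6.4, 5.9, 5.8, 4.8
The 2 values of 6.4 occupy positions 2–3 → each gets rank 3.
A has value 5.9 → rank 4.

4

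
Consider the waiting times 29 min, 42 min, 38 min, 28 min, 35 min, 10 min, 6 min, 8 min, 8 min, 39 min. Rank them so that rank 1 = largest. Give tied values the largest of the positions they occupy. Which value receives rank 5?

29

Sorted (descending): 42, 39, 38, 35, 29, 28, 10, 8, 8, 6
The 2 values of 8 occupy positions 8–9 → each gets rank 9.
Rank 5 → value 29.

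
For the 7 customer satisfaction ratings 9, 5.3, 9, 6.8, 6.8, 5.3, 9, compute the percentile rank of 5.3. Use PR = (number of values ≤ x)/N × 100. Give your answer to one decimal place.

N = 7.
Strictly below 5.3: 0. Equal to 5.3: 2.
PR = 2/7 × 100 = 28.6

28.6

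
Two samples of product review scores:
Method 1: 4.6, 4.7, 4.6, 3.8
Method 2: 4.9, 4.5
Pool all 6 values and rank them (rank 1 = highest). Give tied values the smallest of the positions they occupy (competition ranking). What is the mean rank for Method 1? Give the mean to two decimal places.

Sorted (descending): 4.9, 4.7, 4.6, 4.6, 4.5, 3.8
The 2 values of 4.6 occupy positions 3–4 → each gets rank 3.
Method 1 values → pooled ranks: 4.6→3, 4.7→2, 4.6→3, 3.8→6
Mean rank = (3 + 2 + 3 + 6) / 4 = 3.50

3.50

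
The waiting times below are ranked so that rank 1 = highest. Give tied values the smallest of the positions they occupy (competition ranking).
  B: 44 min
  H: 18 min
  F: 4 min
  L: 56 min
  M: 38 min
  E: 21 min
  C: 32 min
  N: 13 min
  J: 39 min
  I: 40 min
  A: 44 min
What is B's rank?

Sorted (descending): 56, 44, 44, 40, 39, 38, 32, 21, 18, 13, 4
The 2 values of 44 occupy positions 2–3 → each gets rank 2.
B has value 44 min → rank 2.

2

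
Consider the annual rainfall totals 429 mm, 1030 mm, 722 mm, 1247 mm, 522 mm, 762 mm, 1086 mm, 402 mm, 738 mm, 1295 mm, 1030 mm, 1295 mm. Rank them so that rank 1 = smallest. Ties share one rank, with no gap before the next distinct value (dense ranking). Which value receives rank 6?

762

Sorted (ascending): 402, 429, 522, 722, 738, 762, 1030, 1030, 1086, 1247, 1295, 1295
The 2 values of 1030 share dense rank 7.
The 2 values of 1295 share dense rank 10.
Remaining distinct values take the next consecutive integers.
Rank 6 → value 762.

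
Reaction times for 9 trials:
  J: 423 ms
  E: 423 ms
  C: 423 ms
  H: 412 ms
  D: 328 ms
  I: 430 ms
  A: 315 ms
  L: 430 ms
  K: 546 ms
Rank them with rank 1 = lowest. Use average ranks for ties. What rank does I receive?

7.5

Sorted (ascending): 315, 328, 412, 423, 423, 423, 430, 430, 546
The 3 values of 423 occupy positions 4–6 → average rank 5.
The 2 values of 430 occupy positions 7–8 → average rank (7+8)/2 = 7.5.
I has value 430 ms → rank 7.5.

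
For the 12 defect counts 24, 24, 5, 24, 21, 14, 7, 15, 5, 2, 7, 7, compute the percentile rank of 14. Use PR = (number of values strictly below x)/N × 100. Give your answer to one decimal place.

N = 12.
Strictly below 14: 6. Equal to 14: 1.
PR = 6/12 × 100 = 50.0

50.0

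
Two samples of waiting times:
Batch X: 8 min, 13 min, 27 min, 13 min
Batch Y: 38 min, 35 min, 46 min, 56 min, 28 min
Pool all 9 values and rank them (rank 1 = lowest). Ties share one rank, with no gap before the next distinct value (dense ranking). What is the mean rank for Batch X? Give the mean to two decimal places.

2.00

Sorted (ascending): 8, 13, 13, 27, 28, 35, 38, 46, 56
The 2 values of 13 share dense rank 2.
Remaining distinct values take the next consecutive integers.
Batch X values → pooled ranks: 8→1, 13→2, 27→3, 13→2
Mean rank = (1 + 2 + 3 + 2) / 4 = 2.00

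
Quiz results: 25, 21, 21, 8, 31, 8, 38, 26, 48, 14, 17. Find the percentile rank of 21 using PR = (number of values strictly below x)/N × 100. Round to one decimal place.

N = 11.
Strictly below 21: 4. Equal to 21: 2.
PR = 4/11 × 100 = 36.4

36.4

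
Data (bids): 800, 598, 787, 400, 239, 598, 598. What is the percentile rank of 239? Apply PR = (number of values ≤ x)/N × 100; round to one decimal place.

N = 7.
Strictly below 239: 0. Equal to 239: 1.
PR = 1/7 × 100 = 14.3

14.3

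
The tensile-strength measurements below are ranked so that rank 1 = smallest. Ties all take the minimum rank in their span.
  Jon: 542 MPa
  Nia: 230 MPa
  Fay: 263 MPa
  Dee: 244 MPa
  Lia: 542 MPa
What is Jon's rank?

4

Sorted (ascending): 230, 244, 263, 542, 542
The 2 values of 542 occupy positions 4–5 → each gets rank 4.
Jon has value 542 MPa → rank 4.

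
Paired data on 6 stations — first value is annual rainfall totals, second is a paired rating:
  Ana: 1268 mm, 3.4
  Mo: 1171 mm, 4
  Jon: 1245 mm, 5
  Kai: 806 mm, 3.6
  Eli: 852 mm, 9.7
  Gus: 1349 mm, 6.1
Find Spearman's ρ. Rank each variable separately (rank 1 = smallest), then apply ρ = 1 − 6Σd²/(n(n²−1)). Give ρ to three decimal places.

0.029

Ranks of variable 1: 5, 3, 4, 1, 2, 6
Ranks of variable 2: 1, 3, 4, 2, 6, 5
d = r₁ − r₂: 4, 0, 0, -1, -4, 1
d²: 16, 0, 0, 1, 16, 1; Σd² = 34
ρ = 1 − 6·34/(6·35) = 1 − 204/210 = 0.029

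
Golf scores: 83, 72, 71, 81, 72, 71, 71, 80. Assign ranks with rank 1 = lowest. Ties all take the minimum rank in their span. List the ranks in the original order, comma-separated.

Sorted (ascending): 71, 71, 71, 72, 72, 80, 81, 83
The 3 values of 71 occupy positions 1–3 → each gets rank 1.
The 2 values of 72 occupy positions 4–5 → each gets rank 4.

8, 4, 1, 7, 4, 1, 1, 6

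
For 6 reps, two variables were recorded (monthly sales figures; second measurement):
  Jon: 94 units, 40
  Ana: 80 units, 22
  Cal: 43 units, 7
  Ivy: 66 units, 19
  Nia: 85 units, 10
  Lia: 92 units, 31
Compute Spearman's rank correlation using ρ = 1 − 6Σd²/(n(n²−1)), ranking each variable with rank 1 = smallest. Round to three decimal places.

Ranks of variable 1: 6, 3, 1, 2, 4, 5
Ranks of variable 2: 6, 4, 1, 3, 2, 5
d = r₁ − r₂: 0, -1, 0, -1, 2, 0
d²: 0, 1, 0, 1, 4, 0; Σd² = 6
ρ = 1 − 6·6/(6·35) = 1 − 36/210 = 0.829

0.829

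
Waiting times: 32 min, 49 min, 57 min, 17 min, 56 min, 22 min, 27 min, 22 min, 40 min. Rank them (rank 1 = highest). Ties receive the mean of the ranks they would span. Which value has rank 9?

Sorted (descending): 57, 56, 49, 40, 32, 27, 22, 22, 17
The 2 values of 22 occupy positions 7–8 → average rank (7+8)/2 = 7.5.
Rank 9 → value 17.

17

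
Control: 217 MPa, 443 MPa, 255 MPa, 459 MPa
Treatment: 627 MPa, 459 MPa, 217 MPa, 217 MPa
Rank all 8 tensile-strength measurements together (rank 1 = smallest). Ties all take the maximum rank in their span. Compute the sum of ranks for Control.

Sorted (ascending): 217, 217, 217, 255, 443, 459, 459, 627
The 3 values of 217 occupy positions 1–3 → each gets rank 3.
The 2 values of 459 occupy positions 6–7 → each gets rank 7.
Control values → pooled ranks: 217→3, 443→5, 255→4, 459→7
Rank sum = 3 + 5 + 4 + 7 = 19

19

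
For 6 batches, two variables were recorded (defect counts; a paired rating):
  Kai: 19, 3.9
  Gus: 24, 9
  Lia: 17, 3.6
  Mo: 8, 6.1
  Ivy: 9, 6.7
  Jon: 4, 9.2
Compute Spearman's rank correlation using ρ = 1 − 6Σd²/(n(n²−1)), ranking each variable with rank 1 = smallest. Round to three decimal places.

-0.314

Ranks of variable 1: 5, 6, 4, 2, 3, 1
Ranks of variable 2: 2, 5, 1, 3, 4, 6
d = r₁ − r₂: 3, 1, 3, -1, -1, -5
d²: 9, 1, 9, 1, 1, 25; Σd² = 46
ρ = 1 − 6·46/(6·35) = 1 − 276/210 = -0.314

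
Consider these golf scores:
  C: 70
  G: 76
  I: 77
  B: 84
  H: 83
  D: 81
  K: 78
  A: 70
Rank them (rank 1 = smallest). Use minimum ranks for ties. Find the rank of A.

1

Sorted (ascending): 70, 70, 76, 77, 78, 81, 83, 84
The 2 values of 70 occupy positions 1–2 → each gets rank 1.
A has value 70 → rank 1.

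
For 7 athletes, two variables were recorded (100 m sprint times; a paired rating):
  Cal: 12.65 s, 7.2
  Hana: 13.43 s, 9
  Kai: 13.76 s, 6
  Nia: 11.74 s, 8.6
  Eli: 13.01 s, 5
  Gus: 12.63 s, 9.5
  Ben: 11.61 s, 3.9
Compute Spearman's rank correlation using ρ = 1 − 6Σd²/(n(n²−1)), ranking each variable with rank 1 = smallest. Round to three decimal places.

0.107

Ranks of variable 1: 4, 6, 7, 2, 5, 3, 1
Ranks of variable 2: 4, 6, 3, 5, 2, 7, 1
d = r₁ − r₂: 0, 0, 4, -3, 3, -4, 0
d²: 0, 0, 16, 9, 9, 16, 0; Σd² = 50
ρ = 1 − 6·50/(7·48) = 1 − 300/336 = 0.107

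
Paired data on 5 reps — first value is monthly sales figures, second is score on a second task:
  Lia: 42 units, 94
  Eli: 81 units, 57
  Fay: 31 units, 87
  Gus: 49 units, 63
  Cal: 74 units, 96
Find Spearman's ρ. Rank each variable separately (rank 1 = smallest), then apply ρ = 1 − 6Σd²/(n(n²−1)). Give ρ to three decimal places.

Ranks of variable 1: 2, 5, 1, 3, 4
Ranks of variable 2: 4, 1, 3, 2, 5
d = r₁ − r₂: -2, 4, -2, 1, -1
d²: 4, 16, 4, 1, 1; Σd² = 26
ρ = 1 − 6·26/(5·24) = 1 − 156/120 = -0.300

-0.300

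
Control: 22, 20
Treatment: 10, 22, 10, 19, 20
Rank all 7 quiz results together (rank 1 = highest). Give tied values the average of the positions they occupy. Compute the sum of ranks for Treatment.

Sorted (descending): 22, 22, 20, 20, 19, 10, 10
The 2 values of 22 occupy positions 1–2 → average rank (1+2)/2 = 1.5.
The 2 values of 20 occupy positions 3–4 → average rank (3+4)/2 = 3.5.
The 2 values of 10 occupy positions 6–7 → average rank (6+7)/2 = 6.5.
Treatment values → pooled ranks: 10→6.5, 22→1.5, 10→6.5, 19→5, 20→3.5
Rank sum = 6.5 + 1.5 + 6.5 + 5 + 3.5 = 23

23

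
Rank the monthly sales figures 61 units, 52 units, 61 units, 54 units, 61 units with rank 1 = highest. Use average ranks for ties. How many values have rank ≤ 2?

3

Sorted (descending): 61, 61, 61, 54, 52
The 3 values of 61 occupy positions 1–3 → average rank 2.
Ranks ≤ 2: {2, 2, 2} → 3 values.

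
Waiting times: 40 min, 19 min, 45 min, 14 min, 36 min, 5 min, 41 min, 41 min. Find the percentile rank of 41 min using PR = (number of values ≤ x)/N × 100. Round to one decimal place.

87.5

N = 8.
Strictly below 41: 5. Equal to 41: 2.
PR = 7/8 × 100 = 87.5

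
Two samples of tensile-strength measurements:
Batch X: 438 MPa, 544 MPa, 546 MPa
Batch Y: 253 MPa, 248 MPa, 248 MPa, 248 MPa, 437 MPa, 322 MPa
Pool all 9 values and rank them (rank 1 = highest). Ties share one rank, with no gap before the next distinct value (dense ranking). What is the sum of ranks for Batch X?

Sorted (descending): 546, 544, 438, 437, 322, 253, 248, 248, 248
The 3 values of 248 share dense rank 7.
Remaining distinct values take the next consecutive integers.
Batch X values → pooled ranks: 438→3, 544→2, 546→1
Rank sum = 3 + 2 + 1 = 6

6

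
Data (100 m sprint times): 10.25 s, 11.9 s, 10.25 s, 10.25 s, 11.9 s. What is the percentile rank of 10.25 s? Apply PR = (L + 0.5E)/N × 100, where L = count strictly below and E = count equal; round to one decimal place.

N = 5.
Strictly below 10.25: 0. Equal to 10.25: 3.
PR = (0 + 0.5·3)/5 × 100 = 30.0

30.0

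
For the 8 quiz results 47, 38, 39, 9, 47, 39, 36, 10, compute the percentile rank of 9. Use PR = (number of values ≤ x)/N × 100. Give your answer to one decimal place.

N = 8.
Strictly below 9: 0. Equal to 9: 1.
PR = 1/8 × 100 = 12.5

12.5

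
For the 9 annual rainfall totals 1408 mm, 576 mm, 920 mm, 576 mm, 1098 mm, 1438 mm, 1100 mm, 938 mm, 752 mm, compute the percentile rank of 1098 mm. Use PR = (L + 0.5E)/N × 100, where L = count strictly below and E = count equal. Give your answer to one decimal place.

N = 9.
Strictly below 1098: 5. Equal to 1098: 1.
PR = (5 + 0.5·1)/9 × 100 = 61.1

61.1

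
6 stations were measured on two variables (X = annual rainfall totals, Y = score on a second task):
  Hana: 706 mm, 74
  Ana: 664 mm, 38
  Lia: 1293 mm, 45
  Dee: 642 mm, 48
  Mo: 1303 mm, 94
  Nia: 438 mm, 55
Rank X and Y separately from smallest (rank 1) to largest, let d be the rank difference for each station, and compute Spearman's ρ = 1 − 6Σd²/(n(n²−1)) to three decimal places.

0.314

Ranks of variable 1: 4, 3, 5, 2, 6, 1
Ranks of variable 2: 5, 1, 2, 3, 6, 4
d = r₁ − r₂: -1, 2, 3, -1, 0, -3
d²: 1, 4, 9, 1, 0, 9; Σd² = 24
ρ = 1 − 6·24/(6·35) = 1 − 144/210 = 0.314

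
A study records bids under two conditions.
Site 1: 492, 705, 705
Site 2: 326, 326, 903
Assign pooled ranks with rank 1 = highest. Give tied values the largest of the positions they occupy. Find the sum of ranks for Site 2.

13

Sorted (descending): 903, 705, 705, 492, 326, 326
The 2 values of 705 occupy positions 2–3 → each gets rank 3.
The 2 values of 326 occupy positions 5–6 → each gets rank 6.
Site 2 values → pooled ranks: 326→6, 326→6, 903→1
Rank sum = 6 + 6 + 1 = 13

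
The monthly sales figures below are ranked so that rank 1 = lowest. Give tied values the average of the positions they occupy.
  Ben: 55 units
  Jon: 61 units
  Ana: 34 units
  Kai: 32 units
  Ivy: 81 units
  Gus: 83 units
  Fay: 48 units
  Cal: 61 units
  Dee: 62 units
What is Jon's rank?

5.5

Sorted (ascending): 32, 34, 48, 55, 61, 61, 62, 81, 83
The 2 values of 61 occupy positions 5–6 → average rank (5+6)/2 = 5.5.
Jon has value 61 units → rank 5.5.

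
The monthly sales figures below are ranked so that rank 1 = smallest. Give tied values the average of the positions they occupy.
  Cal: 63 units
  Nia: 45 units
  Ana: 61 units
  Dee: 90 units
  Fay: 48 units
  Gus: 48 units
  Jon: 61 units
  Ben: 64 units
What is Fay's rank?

2.5

Sorted (ascending): 45, 48, 48, 61, 61, 63, 64, 90
The 2 values of 48 occupy positions 2–3 → average rank (2+3)/2 = 2.5.
The 2 values of 61 occupy positions 4–5 → average rank (4+5)/2 = 4.5.
Fay has value 48 units → rank 2.5.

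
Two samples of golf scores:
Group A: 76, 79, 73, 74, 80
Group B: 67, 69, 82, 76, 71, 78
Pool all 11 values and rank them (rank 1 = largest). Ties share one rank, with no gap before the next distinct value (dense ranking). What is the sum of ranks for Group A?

Sorted (descending): 82, 80, 79, 78, 76, 76, 74, 73, 71, 69, 67
The 2 values of 76 share dense rank 5.
Remaining distinct values take the next consecutive integers.
Group A values → pooled ranks: 76→5, 79→3, 73→7, 74→6, 80→2
Rank sum = 5 + 3 + 7 + 6 + 2 = 23

23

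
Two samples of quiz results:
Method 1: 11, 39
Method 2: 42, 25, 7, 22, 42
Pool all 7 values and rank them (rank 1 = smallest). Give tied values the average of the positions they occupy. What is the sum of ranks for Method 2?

21

Sorted (ascending): 7, 11, 22, 25, 39, 42, 42
The 2 values of 42 occupy positions 6–7 → average rank (6+7)/2 = 6.5.
Method 2 values → pooled ranks: 42→6.5, 25→4, 7→1, 22→3, 42→6.5
Rank sum = 6.5 + 4 + 1 + 3 + 6.5 = 21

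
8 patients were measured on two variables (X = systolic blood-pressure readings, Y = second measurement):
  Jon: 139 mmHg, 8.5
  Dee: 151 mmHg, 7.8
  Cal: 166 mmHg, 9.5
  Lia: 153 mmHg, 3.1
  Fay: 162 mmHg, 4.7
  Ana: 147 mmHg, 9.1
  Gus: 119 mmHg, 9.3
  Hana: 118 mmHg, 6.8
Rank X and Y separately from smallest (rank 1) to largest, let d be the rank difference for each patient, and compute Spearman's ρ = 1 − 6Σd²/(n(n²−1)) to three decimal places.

Ranks of variable 1: 3, 5, 8, 6, 7, 4, 2, 1
Ranks of variable 2: 5, 4, 8, 1, 2, 6, 7, 3
d = r₁ − r₂: -2, 1, 0, 5, 5, -2, -5, -2
d²: 4, 1, 0, 25, 25, 4, 25, 4; Σd² = 88
ρ = 1 − 6·88/(8·63) = 1 − 528/504 = -0.048

-0.048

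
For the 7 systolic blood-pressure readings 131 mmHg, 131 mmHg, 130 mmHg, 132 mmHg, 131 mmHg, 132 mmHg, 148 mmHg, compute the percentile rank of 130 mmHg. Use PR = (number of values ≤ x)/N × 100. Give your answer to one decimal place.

14.3

N = 7.
Strictly below 130: 0. Equal to 130: 1.
PR = 1/7 × 100 = 14.3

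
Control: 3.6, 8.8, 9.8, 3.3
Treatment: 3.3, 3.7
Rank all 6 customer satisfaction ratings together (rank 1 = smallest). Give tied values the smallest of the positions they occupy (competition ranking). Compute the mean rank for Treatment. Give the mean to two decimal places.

2.50

Sorted (ascending): 3.3, 3.3, 3.6, 3.7, 8.8, 9.8
The 2 values of 3.3 occupy positions 1–2 → each gets rank 1.
Treatment values → pooled ranks: 3.3→1, 3.7→4
Mean rank = (1 + 4) / 2 = 2.50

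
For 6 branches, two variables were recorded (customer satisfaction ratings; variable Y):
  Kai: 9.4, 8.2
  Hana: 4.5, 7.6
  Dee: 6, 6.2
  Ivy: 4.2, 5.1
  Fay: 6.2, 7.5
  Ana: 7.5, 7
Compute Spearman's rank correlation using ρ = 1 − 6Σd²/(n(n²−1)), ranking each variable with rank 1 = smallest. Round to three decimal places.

0.600

Ranks of variable 1: 6, 2, 3, 1, 4, 5
Ranks of variable 2: 6, 5, 2, 1, 4, 3
d = r₁ − r₂: 0, -3, 1, 0, 0, 2
d²: 0, 9, 1, 0, 0, 4; Σd² = 14
ρ = 1 − 6·14/(6·35) = 1 − 84/210 = 0.600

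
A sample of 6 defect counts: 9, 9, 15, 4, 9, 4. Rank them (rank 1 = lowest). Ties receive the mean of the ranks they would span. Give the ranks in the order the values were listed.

4, 4, 6, 1.5, 4, 1.5

Sorted (ascending): 4, 4, 9, 9, 9, 15
The 2 values of 4 occupy positions 1–2 → average rank (1+2)/2 = 1.5.
The 3 values of 9 occupy positions 3–5 → average rank 4.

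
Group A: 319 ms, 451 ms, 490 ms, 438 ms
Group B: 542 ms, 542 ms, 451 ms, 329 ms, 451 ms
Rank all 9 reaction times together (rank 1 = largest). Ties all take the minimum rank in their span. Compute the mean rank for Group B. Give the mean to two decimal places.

3.60

Sorted (descending): 542, 542, 490, 451, 451, 451, 438, 329, 319
The 2 values of 542 occupy positions 1–2 → each gets rank 1.
The 3 values of 451 occupy positions 4–6 → each gets rank 4.
Group B values → pooled ranks: 542→1, 542→1, 451→4, 329→8, 451→4
Mean rank = (1 + 1 + 4 + 8 + 4) / 5 = 3.60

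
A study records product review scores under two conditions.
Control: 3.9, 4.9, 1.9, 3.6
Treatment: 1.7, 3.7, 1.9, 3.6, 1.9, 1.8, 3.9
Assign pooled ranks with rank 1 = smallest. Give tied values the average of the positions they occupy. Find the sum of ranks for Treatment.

Sorted (ascending): 1.7, 1.8, 1.9, 1.9, 1.9, 3.6, 3.6, 3.7, 3.9, 3.9, 4.9
The 3 values of 1.9 occupy positions 3–5 → average rank 4.
The 2 values of 3.6 occupy positions 6–7 → average rank (6+7)/2 = 6.5.
The 2 values of 3.9 occupy positions 9–10 → average rank (9+10)/2 = 9.5.
Treatment values → pooled ranks: 1.7→1, 3.7→8, 1.9→4, 3.6→6.5, 1.9→4, 1.8→2, 3.9→9.5
Rank sum = 1 + 8 + 4 + 6.5 + 4 + 2 + 9.5 = 35

35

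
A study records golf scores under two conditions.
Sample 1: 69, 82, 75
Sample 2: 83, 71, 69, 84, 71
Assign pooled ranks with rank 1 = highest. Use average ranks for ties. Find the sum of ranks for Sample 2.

Sorted (descending): 84, 83, 82, 75, 71, 71, 69, 69
The 2 values of 71 occupy positions 5–6 → average rank (5+6)/2 = 5.5.
The 2 values of 69 occupy positions 7–8 → average rank (7+8)/2 = 7.5.
Sample 2 values → pooled ranks: 83→2, 71→5.5, 69→7.5, 84→1, 71→5.5
Rank sum = 2 + 5.5 + 7.5 + 1 + 5.5 = 21.5

21.5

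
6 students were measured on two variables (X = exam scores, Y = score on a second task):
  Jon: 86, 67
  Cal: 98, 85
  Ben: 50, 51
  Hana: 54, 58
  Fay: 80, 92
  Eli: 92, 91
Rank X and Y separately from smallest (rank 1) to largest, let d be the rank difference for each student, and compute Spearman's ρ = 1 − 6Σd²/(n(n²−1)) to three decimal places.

0.600

Ranks of variable 1: 4, 6, 1, 2, 3, 5
Ranks of variable 2: 3, 4, 1, 2, 6, 5
d = r₁ − r₂: 1, 2, 0, 0, -3, 0
d²: 1, 4, 0, 0, 9, 0; Σd² = 14
ρ = 1 − 6·14/(6·35) = 1 − 84/210 = 0.600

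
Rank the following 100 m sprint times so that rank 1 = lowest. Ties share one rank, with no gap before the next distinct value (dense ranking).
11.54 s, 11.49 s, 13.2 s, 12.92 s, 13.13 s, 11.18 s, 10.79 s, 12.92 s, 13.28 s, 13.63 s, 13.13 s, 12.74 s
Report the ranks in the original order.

4, 3, 8, 6, 7, 2, 1, 6, 9, 10, 7, 5

Sorted (ascending): 10.79, 11.18, 11.49, 11.54, 12.74, 12.92, 12.92, 13.13, 13.13, 13.2, 13.28, 13.63
The 2 values of 12.92 share dense rank 6.
The 2 values of 13.13 share dense rank 7.
Remaining distinct values take the next consecutive integers.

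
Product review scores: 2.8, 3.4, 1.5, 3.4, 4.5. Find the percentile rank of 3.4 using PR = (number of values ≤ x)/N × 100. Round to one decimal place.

80.0

N = 5.
Strictly below 3.4: 2. Equal to 3.4: 2.
PR = 4/5 × 100 = 80.0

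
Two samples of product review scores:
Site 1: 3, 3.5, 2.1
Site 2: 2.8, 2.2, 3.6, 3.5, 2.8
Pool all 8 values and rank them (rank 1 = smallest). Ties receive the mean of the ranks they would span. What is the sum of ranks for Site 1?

Sorted (ascending): 2.1, 2.2, 2.8, 2.8, 3, 3.5, 3.5, 3.6
The 2 values of 2.8 occupy positions 3–4 → average rank (3+4)/2 = 3.5.
The 2 values of 3.5 occupy positions 6–7 → average rank (6+7)/2 = 6.5.
Site 1 values → pooled ranks: 3→5, 3.5→6.5, 2.1→1
Rank sum = 5 + 6.5 + 1 = 12.5

12.5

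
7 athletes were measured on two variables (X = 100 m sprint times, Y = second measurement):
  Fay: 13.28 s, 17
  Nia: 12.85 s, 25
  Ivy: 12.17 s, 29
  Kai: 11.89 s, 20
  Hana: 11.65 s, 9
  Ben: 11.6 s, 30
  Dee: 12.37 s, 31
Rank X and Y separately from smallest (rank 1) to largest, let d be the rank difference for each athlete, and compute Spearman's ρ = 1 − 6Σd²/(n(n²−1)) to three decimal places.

Ranks of variable 1: 7, 6, 4, 3, 2, 1, 5
Ranks of variable 2: 2, 4, 5, 3, 1, 6, 7
d = r₁ − r₂: 5, 2, -1, 0, 1, -5, -2
d²: 25, 4, 1, 0, 1, 25, 4; Σd² = 60
ρ = 1 − 6·60/(7·48) = 1 − 360/336 = -0.071

-0.071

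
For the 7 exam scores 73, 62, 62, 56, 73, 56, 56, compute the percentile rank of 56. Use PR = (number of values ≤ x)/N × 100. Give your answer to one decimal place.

N = 7.
Strictly below 56: 0. Equal to 56: 3.
PR = 3/7 × 100 = 42.9

42.9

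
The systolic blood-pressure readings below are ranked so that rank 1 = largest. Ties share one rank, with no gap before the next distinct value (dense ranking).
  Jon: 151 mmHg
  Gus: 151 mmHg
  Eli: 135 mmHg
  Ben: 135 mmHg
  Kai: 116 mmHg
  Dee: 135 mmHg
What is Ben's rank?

2

Sorted (descending): 151, 151, 135, 135, 135, 116
The 2 values of 151 share dense rank 1.
The 3 values of 135 share dense rank 2.
Remaining distinct values take the next consecutive integers.
Ben has value 135 mmHg → rank 2.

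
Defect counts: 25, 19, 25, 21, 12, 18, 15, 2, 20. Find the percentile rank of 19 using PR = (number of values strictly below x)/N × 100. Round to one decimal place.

44.4

N = 9.
Strictly below 19: 4. Equal to 19: 1.
PR = 4/9 × 100 = 44.4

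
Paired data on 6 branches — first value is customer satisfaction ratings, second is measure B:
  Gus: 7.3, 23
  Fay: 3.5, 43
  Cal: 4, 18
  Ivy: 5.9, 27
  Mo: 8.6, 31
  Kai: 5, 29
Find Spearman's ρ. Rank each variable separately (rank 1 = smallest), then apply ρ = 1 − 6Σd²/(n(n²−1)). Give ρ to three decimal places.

Ranks of variable 1: 5, 1, 2, 4, 6, 3
Ranks of variable 2: 2, 6, 1, 3, 5, 4
d = r₁ − r₂: 3, -5, 1, 1, 1, -1
d²: 9, 25, 1, 1, 1, 1; Σd² = 38
ρ = 1 − 6·38/(6·35) = 1 − 228/210 = -0.086

-0.086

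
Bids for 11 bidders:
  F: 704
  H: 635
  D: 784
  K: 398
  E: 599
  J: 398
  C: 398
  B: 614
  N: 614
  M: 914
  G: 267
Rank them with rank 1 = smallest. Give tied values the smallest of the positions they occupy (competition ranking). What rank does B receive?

6

Sorted (ascending): 267, 398, 398, 398, 599, 614, 614, 635, 704, 784, 914
The 3 values of 398 occupy positions 2–4 → each gets rank 2.
The 2 values of 614 occupy positions 6–7 → each gets rank 6.
B has value 614 → rank 6.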